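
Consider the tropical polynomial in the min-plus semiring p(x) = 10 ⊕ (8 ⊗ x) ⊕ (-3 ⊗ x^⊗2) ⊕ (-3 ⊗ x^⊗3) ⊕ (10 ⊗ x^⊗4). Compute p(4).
p(4) = 5

A tropical monomial a ⊗ x^⊗i evaluates to a + i · x. Evaluating each term at x = 4:
  Term 0 contributes 10 + 0 · 4 = 10
  Term 1 contributes 8 + 1 · 4 = 12
  Term 2 contributes -3 + 2 · 4 = 5
  Term 3 contributes -3 + 3 · 4 = 9
  Term 4 contributes 10 + 4 · 4 = 26
p(4) = ⊕ of these = min[10, 12, 5, 9, 26] = 5.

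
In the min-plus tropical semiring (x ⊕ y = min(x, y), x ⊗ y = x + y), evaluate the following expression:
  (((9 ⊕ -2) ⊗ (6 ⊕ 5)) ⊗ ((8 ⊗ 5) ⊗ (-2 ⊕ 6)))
(((9 ⊕ -2) ⊗ (6 ⊕ 5)) ⊗ ((8 ⊗ 5) ⊗ (-2 ⊕ 6))) = 14

Expand innermost to outermost. Recall ⊕ takes the minimum of its arguments and ⊗ takes their sum. Working out the expression (((9 ⊕ -2) ⊗ (6 ⊕ 5)) ⊗ ((8 ⊗ 5) ⊗ (-2 ⊕ 6))) gives 14.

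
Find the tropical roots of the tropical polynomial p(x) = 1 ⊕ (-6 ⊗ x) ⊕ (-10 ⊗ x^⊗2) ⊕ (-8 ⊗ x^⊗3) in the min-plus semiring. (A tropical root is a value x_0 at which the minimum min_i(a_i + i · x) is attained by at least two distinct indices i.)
Roots: {-2, 4, 7}

Each tropical root is a break point of the lower envelope of the lines y = a_i + i · x (there are 4 lines, with slopes 0, 1, ..., 3). Only the lines that attain the minimum somewhere contribute to roots; other lines are dominated. Here the surviving (envelope) indices are i = 3, i = 2, i = 1, i = 0.
Intersections between consecutive envelope lines give the roots: for adjacent envelope indices i < j the intersection is x = (a_i − a_j) / (j − i). Reading off the sorted break points: {-2, 4, 7}.
Verification: at each break x_0, at least two indices attain the minimum of min_i(a_i + i · x_0).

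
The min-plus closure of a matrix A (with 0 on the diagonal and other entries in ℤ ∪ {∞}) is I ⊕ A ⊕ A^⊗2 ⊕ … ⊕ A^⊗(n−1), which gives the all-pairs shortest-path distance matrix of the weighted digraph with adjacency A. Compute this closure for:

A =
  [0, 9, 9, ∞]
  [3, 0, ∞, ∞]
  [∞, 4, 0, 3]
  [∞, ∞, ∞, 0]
Closure =
  [0, 9, 9, 12]
  [3, 0, 12, 15]
  [7, 4, 0, 3]
  [∞, ∞, ∞, 0]

This is the Floyd-Warshall all-pairs shortest-path computation. For each intermediate vertex k = 0, 1, …, 3, update dist[i][j] ← min(dist[i][j], dist[i][k] + dist[k][j]). The final matrix gives, for each (i, j), the minimum total weight of any directed path from i to j (possibly empty when i = j).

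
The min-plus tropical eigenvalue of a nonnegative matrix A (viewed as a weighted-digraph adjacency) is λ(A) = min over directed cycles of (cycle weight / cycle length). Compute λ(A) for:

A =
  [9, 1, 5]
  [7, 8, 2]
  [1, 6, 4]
λ(A) = 4/3

Enumerate directed cycles and compute their means (weight / length). Sample:
  cycle 0 → 0: weight = 9, length = 1, mean = 9/1 ≈ 9.000
  cycle 1 → 1: weight = 8, length = 1, mean = 8/1 ≈ 8.000
  cycle 2 → 2: weight = 4, length = 1, mean = 4/1 ≈ 4.000
  cycle 0 → 1 → 0: weight = 8, length = 2, mean = 8/2 ≈ 4.000
  cycle 0 → 2 → 0: weight = 6, length = 2, mean = 6/2 ≈ 3.000
  cycle 1 → 0 → 1: weight = 8, length = 2, mean = 8/2 ≈ 4.000
Minimum mean = 1.333, attained e.g. along the cycle 0 → 1 → 2 → 0 with weight 4 and length 3. So λ(A) = 4/3 = 4/3.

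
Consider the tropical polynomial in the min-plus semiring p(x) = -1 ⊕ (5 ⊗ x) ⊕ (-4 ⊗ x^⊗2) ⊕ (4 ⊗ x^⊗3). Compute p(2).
p(2) = -1

A tropical monomial a ⊗ x^⊗i evaluates to a + i · x. Evaluating each term at x = 2:
  Term 0 contributes -1 + 0 · 2 = -1
  Term 1 contributes 5 + 1 · 2 = 7
  Term 2 contributes -4 + 2 · 2 = 0
  Term 3 contributes 4 + 3 · 2 = 10
p(2) = ⊕ of these = min[-1, 7, 0, 10] = -1.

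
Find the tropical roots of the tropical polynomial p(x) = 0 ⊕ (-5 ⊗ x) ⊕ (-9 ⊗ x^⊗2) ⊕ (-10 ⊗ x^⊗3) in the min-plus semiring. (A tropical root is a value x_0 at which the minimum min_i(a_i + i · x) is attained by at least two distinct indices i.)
Roots: {1, 4, 5}

Each tropical root is a break point of the lower envelope of the lines y = a_i + i · x (there are 4 lines, with slopes 0, 1, ..., 3). Only the lines that attain the minimum somewhere contribute to roots; other lines are dominated. Here the surviving (envelope) indices are i = 3, i = 2, i = 1, i = 0.
Intersections between consecutive envelope lines give the roots: for adjacent envelope indices i < j the intersection is x = (a_i − a_j) / (j − i). Reading off the sorted break points: {1, 4, 5}.
Verification: at each break x_0, at least two indices attain the minimum of min_i(a_i + i · x_0).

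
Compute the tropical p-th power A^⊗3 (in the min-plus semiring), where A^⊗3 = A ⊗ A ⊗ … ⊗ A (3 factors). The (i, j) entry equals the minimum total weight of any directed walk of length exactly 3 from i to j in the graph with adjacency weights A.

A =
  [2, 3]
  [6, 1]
A^⊗3 =
  [6, 5]
  [8, 3]

Each entry (A^⊗3)_ij equals the minimum over all length-3 walks i = v_0 → v_1 → … → v_3 = j of Σ_t A[v_t][v_{t+1}]. For example, for (i, j) = (0, 1) we minimise over 4 possible intermediate vertex sequences; the minimum is 5, attained along the walk 0 → 1 → 1 → 1.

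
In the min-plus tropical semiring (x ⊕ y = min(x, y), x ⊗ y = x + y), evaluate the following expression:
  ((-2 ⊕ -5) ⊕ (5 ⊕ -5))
((-2 ⊕ -5) ⊕ (5 ⊕ -5)) = -5

Expand innermost to outermost. Recall ⊕ takes the minimum of its arguments and ⊗ takes their sum. Working out the expression ((-2 ⊕ -5) ⊕ (5 ⊕ -5)) gives -5.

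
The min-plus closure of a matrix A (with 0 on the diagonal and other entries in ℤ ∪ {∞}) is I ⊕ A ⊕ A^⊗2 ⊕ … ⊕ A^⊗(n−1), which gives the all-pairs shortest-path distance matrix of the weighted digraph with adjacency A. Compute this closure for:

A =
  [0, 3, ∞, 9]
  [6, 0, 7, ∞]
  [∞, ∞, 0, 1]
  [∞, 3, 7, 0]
Closure =
  [0, 3, 10, 9]
  [6, 0, 7, 8]
  [10, 4, 0, 1]
  [9, 3, 7, 0]

This is the Floyd-Warshall all-pairs shortest-path computation. For each intermediate vertex k = 0, 1, …, 3, update dist[i][j] ← min(dist[i][j], dist[i][k] + dist[k][j]). The final matrix gives, for each (i, j), the minimum total weight of any directed path from i to j (possibly empty when i = j).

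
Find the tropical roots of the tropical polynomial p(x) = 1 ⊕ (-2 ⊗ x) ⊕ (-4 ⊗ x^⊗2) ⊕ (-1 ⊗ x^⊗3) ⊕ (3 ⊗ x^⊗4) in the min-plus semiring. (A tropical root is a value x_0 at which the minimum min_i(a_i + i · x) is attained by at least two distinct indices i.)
Roots: {-4, -3, 2, 3}

Each tropical root is a break point of the lower envelope of the lines y = a_i + i · x (there are 5 lines, with slopes 0, 1, ..., 4). Only the lines that attain the minimum somewhere contribute to roots; other lines are dominated. Here the surviving (envelope) indices are i = 4, i = 3, i = 2, i = 1, i = 0.
Intersections between consecutive envelope lines give the roots: for adjacent envelope indices i < j the intersection is x = (a_i − a_j) / (j − i). Reading off the sorted break points: {-4, -3, 2, 3}.
Verification: at each break x_0, at least two indices attain the minimum of min_i(a_i + i · x_0).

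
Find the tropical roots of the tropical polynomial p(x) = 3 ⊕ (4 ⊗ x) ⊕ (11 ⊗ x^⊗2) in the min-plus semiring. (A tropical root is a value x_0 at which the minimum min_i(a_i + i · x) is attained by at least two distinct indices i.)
Roots: {-7, -1}

Each tropical root is a break point of the lower envelope of the lines y = a_i + i · x (there are 3 lines, with slopes 0, 1, ..., 2). Only the lines that attain the minimum somewhere contribute to roots; other lines are dominated. Here the surviving (envelope) indices are i = 2, i = 1, i = 0.
Intersections between consecutive envelope lines give the roots: for adjacent envelope indices i < j the intersection is x = (a_i − a_j) / (j − i). Reading off the sorted break points: {-7, -1}.
Verification: at each break x_0, at least two indices attain the minimum of min_i(a_i + i · x_0).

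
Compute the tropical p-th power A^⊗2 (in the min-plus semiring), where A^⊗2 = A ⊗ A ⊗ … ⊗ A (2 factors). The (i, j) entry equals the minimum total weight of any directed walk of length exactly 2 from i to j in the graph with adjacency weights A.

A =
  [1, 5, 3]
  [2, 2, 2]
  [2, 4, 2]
A^⊗2 =
  [2, 6, 4]
  [3, 4, 4]
  [3, 6, 4]

Each entry (A^⊗2)_ij equals the minimum over all length-2 walks i = v_0 → v_1 → … → v_2 = j of Σ_t A[v_t][v_{t+1}]. For example, for (i, j) = (0, 2) we minimise over 3 possible intermediate vertex sequences; the minimum is 4, attained along the walk 0 → 0 → 2.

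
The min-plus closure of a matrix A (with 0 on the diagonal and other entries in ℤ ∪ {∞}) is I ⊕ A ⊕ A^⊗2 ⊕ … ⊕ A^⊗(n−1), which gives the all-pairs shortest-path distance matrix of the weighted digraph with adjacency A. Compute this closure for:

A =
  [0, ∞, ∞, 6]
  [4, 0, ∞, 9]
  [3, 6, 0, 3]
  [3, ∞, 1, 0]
Closure =
  [0, 13, 7, 6]
  [4, 0, 10, 9]
  [3, 6, 0, 3]
  [3, 7, 1, 0]

This is the Floyd-Warshall all-pairs shortest-path computation. For each intermediate vertex k = 0, 1, …, 3, update dist[i][j] ← min(dist[i][j], dist[i][k] + dist[k][j]). The final matrix gives, for each (i, j), the minimum total weight of any directed path from i to j (possibly empty when i = j).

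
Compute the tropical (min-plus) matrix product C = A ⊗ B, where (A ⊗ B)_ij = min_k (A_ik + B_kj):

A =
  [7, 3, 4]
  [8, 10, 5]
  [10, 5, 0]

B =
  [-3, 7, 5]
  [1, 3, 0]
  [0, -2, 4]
A ⊗ B =
  [4, 2, 3]
  [5, 3, 9]
  [0, -2, 4]

Apply the min-plus product entry-by-entry:
  C[0][0] = min over k of (A[0][0] + B[0][0] = 7 + -3 = 4, A[0][1] + B[1][0] = 3 + 1 = 4, A[0][2] + B[2][0] = 4 + 0 = 4) = 4 (attained at k = 0)
  C[0][1] = min over k of (A[0][0] + B[0][1] = 7 + 7 = 14, A[0][1] + B[1][1] = 3 + 3 = 6, A[0][2] + B[2][1] = 4 + -2 = 2) = 2 (attained at k = 2)
  C[0][2] = min over k of (A[0][0] + B[0][2] = 7 + 5 = 12, A[0][1] + B[1][2] = 3 + 0 = 3, A[0][2] + B[2][2] = 4 + 4 = 8) = 3 (attained at k = 1)
  C[1][0] = min over k of (A[1][0] + B[0][0] = 8 + -3 = 5, A[1][1] + B[1][0] = 10 + 1 = 11, A[1][2] + B[2][0] = 5 + 0 = 5) = 5 (attained at k = 0)
  C[1][1] = min over k of (A[1][0] + B[0][1] = 8 + 7 = 15, A[1][1] + B[1][1] = 10 + 3 = 13, A[1][2] + B[2][1] = 5 + -2 = 3) = 3 (attained at k = 2)
  C[1][2] = min over k of (A[1][0] + B[0][2] = 8 + 5 = 13, A[1][1] + B[1][2] = 10 + 0 = 10, A[1][2] + B[2][2] = 5 + 4 = 9) = 9 (attained at k = 2)
  C[2][0] = min over k of (A[2][0] + B[0][0] = 10 + -3 = 7, A[2][1] + B[1][0] = 5 + 1 = 6, A[2][2] + B[2][0] = 0 + 0 = 0) = 0 (attained at k = 2)
  C[2][1] = min over k of (A[2][0] + B[0][1] = 10 + 7 = 17, A[2][1] + B[1][1] = 5 + 3 = 8, A[2][2] + B[2][1] = 0 + -2 = -2) = -2 (attained at k = 2)
  C[2][2] = min over k of (A[2][0] + B[0][2] = 10 + 5 = 15, A[2][1] + B[1][2] = 5 + 0 = 5, A[2][2] + B[2][2] = 0 + 4 = 4) = 4 (attained at k = 2)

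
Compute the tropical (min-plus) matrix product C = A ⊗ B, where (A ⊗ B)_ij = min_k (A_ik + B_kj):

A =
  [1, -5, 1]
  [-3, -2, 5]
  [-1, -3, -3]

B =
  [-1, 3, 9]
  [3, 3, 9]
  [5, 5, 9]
A ⊗ B =
  [-2, -2, 4]
  [-4, 0, 6]
  [-2, 0, 6]

Apply the min-plus product entry-by-entry:
  C[0][0] = min over k of (A[0][0] + B[0][0] = 1 + -1 = 0, A[0][1] + B[1][0] = -5 + 3 = -2, A[0][2] + B[2][0] = 1 + 5 = 6) = -2 (attained at k = 1)
  C[0][1] = min over k of (A[0][0] + B[0][1] = 1 + 3 = 4, A[0][1] + B[1][1] = -5 + 3 = -2, A[0][2] + B[2][1] = 1 + 5 = 6) = -2 (attained at k = 1)
  C[0][2] = min over k of (A[0][0] + B[0][2] = 1 + 9 = 10, A[0][1] + B[1][2] = -5 + 9 = 4, A[0][2] + B[2][2] = 1 + 9 = 10) = 4 (attained at k = 1)
  C[1][0] = min over k of (A[1][0] + B[0][0] = -3 + -1 = -4, A[1][1] + B[1][0] = -2 + 3 = 1, A[1][2] + B[2][0] = 5 + 5 = 10) = -4 (attained at k = 0)
  C[1][1] = min over k of (A[1][0] + B[0][1] = -3 + 3 = 0, A[1][1] + B[1][1] = -2 + 3 = 1, A[1][2] + B[2][1] = 5 + 5 = 10) = 0 (attained at k = 0)
  C[1][2] = min over k of (A[1][0] + B[0][2] = -3 + 9 = 6, A[1][1] + B[1][2] = -2 + 9 = 7, A[1][2] + B[2][2] = 5 + 9 = 14) = 6 (attained at k = 0)
  C[2][0] = min over k of (A[2][0] + B[0][0] = -1 + -1 = -2, A[2][1] + B[1][0] = -3 + 3 = 0, A[2][2] + B[2][0] = -3 + 5 = 2) = -2 (attained at k = 0)
  C[2][1] = min over k of (A[2][0] + B[0][1] = -1 + 3 = 2, A[2][1] + B[1][1] = -3 + 3 = 0, A[2][2] + B[2][1] = -3 + 5 = 2) = 0 (attained at k = 1)
  C[2][2] = min over k of (A[2][0] + B[0][2] = -1 + 9 = 8, A[2][1] + B[1][2] = -3 + 9 = 6, A[2][2] + B[2][2] = -3 + 9 = 6) = 6 (attained at k = 1)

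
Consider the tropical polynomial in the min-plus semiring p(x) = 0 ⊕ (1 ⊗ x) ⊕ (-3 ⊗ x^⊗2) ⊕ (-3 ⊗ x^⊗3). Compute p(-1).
p(-1) = -6

A tropical monomial a ⊗ x^⊗i evaluates to a + i · x. Evaluating each term at x = -1:
  Term 0 contributes 0 + 0 · -1 = 0
  Term 1 contributes 1 + 1 · -1 = 0
  Term 2 contributes -3 + 2 · -1 = -5
  Term 3 contributes -3 + 3 · -1 = -6
p(-1) = ⊕ of these = min[0, 0, -5, -6] = -6.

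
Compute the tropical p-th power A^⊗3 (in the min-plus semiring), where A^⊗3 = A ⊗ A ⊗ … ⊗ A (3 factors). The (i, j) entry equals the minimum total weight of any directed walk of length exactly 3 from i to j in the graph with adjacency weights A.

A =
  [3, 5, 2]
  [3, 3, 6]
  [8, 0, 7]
A^⊗3 =
  [5, 5, 8]
  [9, 5, 8]
  [6, 6, 5]

Each entry (A^⊗3)_ij equals the minimum over all length-3 walks i = v_0 → v_1 → … → v_3 = j of Σ_t A[v_t][v_{t+1}]. For example, for (i, j) = (0, 2) we minimise over 9 possible intermediate vertex sequences; the minimum is 8, attained along the walk 0 → 0 → 0 → 2.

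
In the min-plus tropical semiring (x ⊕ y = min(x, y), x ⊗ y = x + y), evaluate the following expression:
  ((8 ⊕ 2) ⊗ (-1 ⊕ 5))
((8 ⊕ 2) ⊗ (-1 ⊕ 5)) = 1

Expand innermost to outermost. Recall ⊕ takes the minimum of its arguments and ⊗ takes their sum. Working out the expression ((8 ⊕ 2) ⊗ (-1 ⊕ 5)) gives 1.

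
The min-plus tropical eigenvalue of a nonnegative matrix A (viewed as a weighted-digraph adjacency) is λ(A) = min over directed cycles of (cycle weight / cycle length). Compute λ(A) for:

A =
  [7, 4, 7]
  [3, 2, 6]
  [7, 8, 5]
λ(A) = 2

Enumerate directed cycles and compute their means (weight / length). Sample:
  cycle 0 → 0: weight = 7, length = 1, mean = 7/1 ≈ 7.000
  cycle 1 → 1: weight = 2, length = 1, mean = 2/1 ≈ 2.000
  cycle 2 → 2: weight = 5, length = 1, mean = 5/1 ≈ 5.000
  cycle 0 → 1 → 0: weight = 7, length = 2, mean = 7/2 ≈ 3.500
  cycle 0 → 2 → 0: weight = 14, length = 2, mean = 14/2 ≈ 7.000
  cycle 1 → 0 → 1: weight = 7, length = 2, mean = 7/2 ≈ 3.500
Minimum mean = 2.000, attained e.g. along the cycle 1 → 1 with weight 2 and length 1. So λ(A) = 2/1 = 2.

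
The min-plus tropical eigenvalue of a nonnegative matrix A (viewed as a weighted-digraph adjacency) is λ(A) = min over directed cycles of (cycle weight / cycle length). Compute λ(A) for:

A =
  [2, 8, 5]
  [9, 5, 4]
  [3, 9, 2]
λ(A) = 2

Enumerate directed cycles and compute their means (weight / length). Sample:
  cycle 0 → 0: weight = 2, length = 1, mean = 2/1 ≈ 2.000
  cycle 1 → 1: weight = 5, length = 1, mean = 5/1 ≈ 5.000
  cycle 2 → 2: weight = 2, length = 1, mean = 2/1 ≈ 2.000
  cycle 0 → 1 → 0: weight = 17, length = 2, mean = 17/2 ≈ 8.500
  cycle 0 → 2 → 0: weight = 8, length = 2, mean = 8/2 ≈ 4.000
  cycle 1 → 0 → 1: weight = 17, length = 2, mean = 17/2 ≈ 8.500
Minimum mean = 2.000, attained e.g. along the cycle 0 → 0 with weight 2 and length 1. So λ(A) = 2/1 = 2.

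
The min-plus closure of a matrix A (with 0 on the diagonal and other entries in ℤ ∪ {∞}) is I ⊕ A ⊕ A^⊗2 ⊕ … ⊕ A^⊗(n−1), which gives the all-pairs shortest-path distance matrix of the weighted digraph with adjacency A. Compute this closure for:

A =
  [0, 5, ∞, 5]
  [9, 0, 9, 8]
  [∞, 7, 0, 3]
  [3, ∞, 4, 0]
Closure =
  [0, 5, 9, 5]
  [9, 0, 9, 8]
  [6, 7, 0, 3]
  [3, 8, 4, 0]

This is the Floyd-Warshall all-pairs shortest-path computation. For each intermediate vertex k = 0, 1, …, 3, update dist[i][j] ← min(dist[i][j], dist[i][k] + dist[k][j]). The final matrix gives, for each (i, j), the minimum total weight of any directed path from i to j (possibly empty when i = j).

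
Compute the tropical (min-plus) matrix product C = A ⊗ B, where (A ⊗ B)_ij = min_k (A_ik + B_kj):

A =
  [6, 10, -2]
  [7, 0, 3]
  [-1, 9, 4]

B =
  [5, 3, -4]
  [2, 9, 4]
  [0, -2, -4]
A ⊗ B =
  [-2, -4, -6]
  [2, 1, -1]
  [4, 2, -5]

Apply the min-plus product entry-by-entry:
  C[0][0] = min over k of (A[0][0] + B[0][0] = 6 + 5 = 11, A[0][1] + B[1][0] = 10 + 2 = 12, A[0][2] + B[2][0] = -2 + 0 = -2) = -2 (attained at k = 2)
  C[0][1] = min over k of (A[0][0] + B[0][1] = 6 + 3 = 9, A[0][1] + B[1][1] = 10 + 9 = 19, A[0][2] + B[2][1] = -2 + -2 = -4) = -4 (attained at k = 2)
  C[0][2] = min over k of (A[0][0] + B[0][2] = 6 + -4 = 2, A[0][1] + B[1][2] = 10 + 4 = 14, A[0][2] + B[2][2] = -2 + -4 = -6) = -6 (attained at k = 2)
  C[1][0] = min over k of (A[1][0] + B[0][0] = 7 + 5 = 12, A[1][1] + B[1][0] = 0 + 2 = 2, A[1][2] + B[2][0] = 3 + 0 = 3) = 2 (attained at k = 1)
  C[1][1] = min over k of (A[1][0] + B[0][1] = 7 + 3 = 10, A[1][1] + B[1][1] = 0 + 9 = 9, A[1][2] + B[2][1] = 3 + -2 = 1) = 1 (attained at k = 2)
  C[1][2] = min over k of (A[1][0] + B[0][2] = 7 + -4 = 3, A[1][1] + B[1][2] = 0 + 4 = 4, A[1][2] + B[2][2] = 3 + -4 = -1) = -1 (attained at k = 2)
  C[2][0] = min over k of (A[2][0] + B[0][0] = -1 + 5 = 4, A[2][1] + B[1][0] = 9 + 2 = 11, A[2][2] + B[2][0] = 4 + 0 = 4) = 4 (attained at k = 0)
  C[2][1] = min over k of (A[2][0] + B[0][1] = -1 + 3 = 2, A[2][1] + B[1][1] = 9 + 9 = 18, A[2][2] + B[2][1] = 4 + -2 = 2) = 2 (attained at k = 0)
  C[2][2] = min over k of (A[2][0] + B[0][2] = -1 + -4 = -5, A[2][1] + B[1][2] = 9 + 4 = 13, A[2][2] + B[2][2] = 4 + -4 = 0) = -5 (attained at k = 0)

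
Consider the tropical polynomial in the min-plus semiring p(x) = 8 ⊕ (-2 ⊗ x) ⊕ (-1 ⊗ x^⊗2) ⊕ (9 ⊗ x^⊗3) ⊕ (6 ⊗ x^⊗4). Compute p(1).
p(1) = -1

A tropical monomial a ⊗ x^⊗i evaluates to a + i · x. Evaluating each term at x = 1:
  Term 0 contributes 8 + 0 · 1 = 8
  Term 1 contributes -2 + 1 · 1 = -1
  Term 2 contributes -1 + 2 · 1 = 1
  Term 3 contributes 9 + 3 · 1 = 12
  Term 4 contributes 6 + 4 · 1 = 10
p(1) = ⊕ of these = min[8, -1, 1, 12, 10] = -1.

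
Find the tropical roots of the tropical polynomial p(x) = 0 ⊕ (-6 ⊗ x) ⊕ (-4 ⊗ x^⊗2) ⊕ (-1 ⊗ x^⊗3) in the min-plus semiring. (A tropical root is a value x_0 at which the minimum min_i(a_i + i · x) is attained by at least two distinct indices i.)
Roots: {-3, -2, 6}

Each tropical root is a break point of the lower envelope of the lines y = a_i + i · x (there are 4 lines, with slopes 0, 1, ..., 3). Only the lines that attain the minimum somewhere contribute to roots; other lines are dominated. Here the surviving (envelope) indices are i = 3, i = 2, i = 1, i = 0.
Intersections between consecutive envelope lines give the roots: for adjacent envelope indices i < j the intersection is x = (a_i − a_j) / (j − i). Reading off the sorted break points: {-3, -2, 6}.
Verification: at each break x_0, at least two indices attain the minimum of min_i(a_i + i · x_0).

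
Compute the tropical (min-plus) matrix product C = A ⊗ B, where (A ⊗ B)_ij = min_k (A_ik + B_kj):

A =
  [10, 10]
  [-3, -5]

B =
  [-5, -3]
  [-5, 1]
A ⊗ B =
  [5, 7]
  [-10, -6]

Apply the min-plus product entry-by-entry:
  C[0][0] = min over k of (A[0][0] + B[0][0] = 10 + -5 = 5, A[0][1] + B[1][0] = 10 + -5 = 5) = 5 (attained at k = 0)
  C[0][1] = min over k of (A[0][0] + B[0][1] = 10 + -3 = 7, A[0][1] + B[1][1] = 10 + 1 = 11) = 7 (attained at k = 0)
  C[1][0] = min over k of (A[1][0] + B[0][0] = -3 + -5 = -8, A[1][1] + B[1][0] = -5 + -5 = -10) = -10 (attained at k = 1)
  C[1][1] = min over k of (A[1][0] + B[0][1] = -3 + -3 = -6, A[1][1] + B[1][1] = -5 + 1 = -4) = -6 (attained at k = 0)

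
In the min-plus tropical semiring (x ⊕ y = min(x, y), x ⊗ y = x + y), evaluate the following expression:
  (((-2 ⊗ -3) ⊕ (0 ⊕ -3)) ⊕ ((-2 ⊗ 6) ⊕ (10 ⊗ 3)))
(((-2 ⊗ -3) ⊕ (0 ⊕ -3)) ⊕ ((-2 ⊗ 6) ⊕ (10 ⊗ 3))) = -5

Expand innermost to outermost. Recall ⊕ takes the minimum of its arguments and ⊗ takes their sum. Working out the expression (((-2 ⊗ -3) ⊕ (0 ⊕ -3)) ⊕ ((-2 ⊗ 6) ⊕ (10 ⊗ 3))) gives -5.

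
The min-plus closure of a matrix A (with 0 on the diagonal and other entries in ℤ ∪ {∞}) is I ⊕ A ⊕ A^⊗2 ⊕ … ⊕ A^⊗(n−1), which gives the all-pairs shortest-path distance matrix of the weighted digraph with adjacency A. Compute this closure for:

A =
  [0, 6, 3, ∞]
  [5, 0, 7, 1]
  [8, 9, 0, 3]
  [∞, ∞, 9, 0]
Closure =
  [0, 6, 3, 6]
  [5, 0, 7, 1]
  [8, 9, 0, 3]
  [17, 18, 9, 0]

This is the Floyd-Warshall all-pairs shortest-path computation. For each intermediate vertex k = 0, 1, …, 3, update dist[i][j] ← min(dist[i][j], dist[i][k] + dist[k][j]). The final matrix gives, for each (i, j), the minimum total weight of any directed path from i to j (possibly empty when i = j).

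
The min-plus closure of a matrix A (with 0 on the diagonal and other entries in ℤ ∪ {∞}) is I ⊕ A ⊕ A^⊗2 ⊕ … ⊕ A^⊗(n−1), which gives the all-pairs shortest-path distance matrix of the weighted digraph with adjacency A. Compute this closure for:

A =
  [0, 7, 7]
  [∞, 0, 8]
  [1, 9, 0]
Closure =
  [0, 7, 7]
  [9, 0, 8]
  [1, 8, 0]

This is the Floyd-Warshall all-pairs shortest-path computation. For each intermediate vertex k = 0, 1, …, 2, update dist[i][j] ← min(dist[i][j], dist[i][k] + dist[k][j]). The final matrix gives, for each (i, j), the minimum total weight of any directed path from i to j (possibly empty when i = j).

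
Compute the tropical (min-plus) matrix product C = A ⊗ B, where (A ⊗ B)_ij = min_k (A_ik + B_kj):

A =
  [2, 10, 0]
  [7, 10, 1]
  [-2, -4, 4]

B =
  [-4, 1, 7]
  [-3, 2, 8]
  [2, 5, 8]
A ⊗ B =
  [-2, 3, 8]
  [3, 6, 9]
  [-7, -2, 4]

Apply the min-plus product entry-by-entry:
  C[0][0] = min over k of (A[0][0] + B[0][0] = 2 + -4 = -2, A[0][1] + B[1][0] = 10 + -3 = 7, A[0][2] + B[2][0] = 0 + 2 = 2) = -2 (attained at k = 0)
  C[0][1] = min over k of (A[0][0] + B[0][1] = 2 + 1 = 3, A[0][1] + B[1][1] = 10 + 2 = 12, A[0][2] + B[2][1] = 0 + 5 = 5) = 3 (attained at k = 0)
  C[0][2] = min over k of (A[0][0] + B[0][2] = 2 + 7 = 9, A[0][1] + B[1][2] = 10 + 8 = 18, A[0][2] + B[2][2] = 0 + 8 = 8) = 8 (attained at k = 2)
  C[1][0] = min over k of (A[1][0] + B[0][0] = 7 + -4 = 3, A[1][1] + B[1][0] = 10 + -3 = 7, A[1][2] + B[2][0] = 1 + 2 = 3) = 3 (attained at k = 0)
  C[1][1] = min over k of (A[1][0] + B[0][1] = 7 + 1 = 8, A[1][1] + B[1][1] = 10 + 2 = 12, A[1][2] + B[2][1] = 1 + 5 = 6) = 6 (attained at k = 2)
  C[1][2] = min over k of (A[1][0] + B[0][2] = 7 + 7 = 14, A[1][1] + B[1][2] = 10 + 8 = 18, A[1][2] + B[2][2] = 1 + 8 = 9) = 9 (attained at k = 2)
  C[2][0] = min over k of (A[2][0] + B[0][0] = -2 + -4 = -6, A[2][1] + B[1][0] = -4 + -3 = -7, A[2][2] + B[2][0] = 4 + 2 = 6) = -7 (attained at k = 1)
  C[2][1] = min over k of (A[2][0] + B[0][1] = -2 + 1 = -1, A[2][1] + B[1][1] = -4 + 2 = -2, A[2][2] + B[2][1] = 4 + 5 = 9) = -2 (attained at k = 1)
  C[2][2] = min over k of (A[2][0] + B[0][2] = -2 + 7 = 5, A[2][1] + B[1][2] = -4 + 8 = 4, A[2][2] + B[2][2] = 4 + 8 = 12) = 4 (attained at k = 1)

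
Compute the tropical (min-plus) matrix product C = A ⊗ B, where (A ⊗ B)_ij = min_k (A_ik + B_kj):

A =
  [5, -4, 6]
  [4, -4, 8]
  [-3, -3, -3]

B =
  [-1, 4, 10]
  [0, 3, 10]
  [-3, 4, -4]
A ⊗ B =
  [-4, -1, 2]
  [-4, -1, 4]
  [-6, 0, -7]

Apply the min-plus product entry-by-entry:
  C[0][0] = min over k of (A[0][0] + B[0][0] = 5 + -1 = 4, A[0][1] + B[1][0] = -4 + 0 = -4, A[0][2] + B[2][0] = 6 + -3 = 3) = -4 (attained at k = 1)
  C[0][1] = min over k of (A[0][0] + B[0][1] = 5 + 4 = 9, A[0][1] + B[1][1] = -4 + 3 = -1, A[0][2] + B[2][1] = 6 + 4 = 10) = -1 (attained at k = 1)
  C[0][2] = min over k of (A[0][0] + B[0][2] = 5 + 10 = 15, A[0][1] + B[1][2] = -4 + 10 = 6, A[0][2] + B[2][2] = 6 + -4 = 2) = 2 (attained at k = 2)
  C[1][0] = min over k of (A[1][0] + B[0][0] = 4 + -1 = 3, A[1][1] + B[1][0] = -4 + 0 = -4, A[1][2] + B[2][0] = 8 + -3 = 5) = -4 (attained at k = 1)
  C[1][1] = min over k of (A[1][0] + B[0][1] = 4 + 4 = 8, A[1][1] + B[1][1] = -4 + 3 = -1, A[1][2] + B[2][1] = 8 + 4 = 12) = -1 (attained at k = 1)
  C[1][2] = min over k of (A[1][0] + B[0][2] = 4 + 10 = 14, A[1][1] + B[1][2] = -4 + 10 = 6, A[1][2] + B[2][2] = 8 + -4 = 4) = 4 (attained at k = 2)
  C[2][0] = min over k of (A[2][0] + B[0][0] = -3 + -1 = -4, A[2][1] + B[1][0] = -3 + 0 = -3, A[2][2] + B[2][0] = -3 + -3 = -6) = -6 (attained at k = 2)
  C[2][1] = min over k of (A[2][0] + B[0][1] = -3 + 4 = 1, A[2][1] + B[1][1] = -3 + 3 = 0, A[2][2] + B[2][1] = -3 + 4 = 1) = 0 (attained at k = 1)
  C[2][2] = min over k of (A[2][0] + B[0][2] = -3 + 10 = 7, A[2][1] + B[1][2] = -3 + 10 = 7, A[2][2] + B[2][2] = -3 + -4 = -7) = -7 (attained at k = 2)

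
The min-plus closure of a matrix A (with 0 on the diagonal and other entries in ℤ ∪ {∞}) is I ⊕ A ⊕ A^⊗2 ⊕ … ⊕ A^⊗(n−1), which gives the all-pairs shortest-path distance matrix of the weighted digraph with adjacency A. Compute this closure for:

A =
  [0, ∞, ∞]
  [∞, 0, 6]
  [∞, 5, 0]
Closure =
  [0, ∞, ∞]
  [∞, 0, 6]
  [∞, 5, 0]

This is the Floyd-Warshall all-pairs shortest-path computation. For each intermediate vertex k = 0, 1, …, 2, update dist[i][j] ← min(dist[i][j], dist[i][k] + dist[k][j]). The final matrix gives, for each (i, j), the minimum total weight of any directed path from i to j (possibly empty when i = j).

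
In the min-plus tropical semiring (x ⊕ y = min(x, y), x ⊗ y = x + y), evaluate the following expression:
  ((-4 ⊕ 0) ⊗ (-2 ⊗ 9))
((-4 ⊕ 0) ⊗ (-2 ⊗ 9)) = 3

Expand innermost to outermost. Recall ⊕ takes the minimum of its arguments and ⊗ takes their sum. Working out the expression ((-4 ⊕ 0) ⊗ (-2 ⊗ 9)) gives 3.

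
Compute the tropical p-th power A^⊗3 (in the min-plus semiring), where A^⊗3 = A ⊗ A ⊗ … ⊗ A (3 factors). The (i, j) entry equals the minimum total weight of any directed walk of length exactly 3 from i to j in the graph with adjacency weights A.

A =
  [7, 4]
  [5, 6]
A^⊗3 =
  [15, 13]
  [14, 15]

Each entry (A^⊗3)_ij equals the minimum over all length-3 walks i = v_0 → v_1 → … → v_3 = j of Σ_t A[v_t][v_{t+1}]. For example, for (i, j) = (0, 1) we minimise over 4 possible intermediate vertex sequences; the minimum is 13, attained along the walk 0 → 1 → 0 → 1.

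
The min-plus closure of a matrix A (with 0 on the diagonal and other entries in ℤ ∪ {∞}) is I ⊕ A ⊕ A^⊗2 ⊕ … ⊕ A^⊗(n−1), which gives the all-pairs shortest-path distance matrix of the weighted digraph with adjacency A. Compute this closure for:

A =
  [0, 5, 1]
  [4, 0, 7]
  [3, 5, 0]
Closure =
  [0, 5, 1]
  [4, 0, 5]
  [3, 5, 0]

This is the Floyd-Warshall all-pairs shortest-path computation. For each intermediate vertex k = 0, 1, …, 2, update dist[i][j] ← min(dist[i][j], dist[i][k] + dist[k][j]). The final matrix gives, for each (i, j), the minimum total weight of any directed path from i to j (possibly empty when i = j).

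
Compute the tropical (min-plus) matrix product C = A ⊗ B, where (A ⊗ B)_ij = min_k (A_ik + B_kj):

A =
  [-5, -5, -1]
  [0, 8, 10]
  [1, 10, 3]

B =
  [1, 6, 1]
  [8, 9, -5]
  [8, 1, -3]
A ⊗ B =
  [-4, 0, -10]
  [1, 6, 1]
  [2, 4, 0]

Apply the min-plus product entry-by-entry:
  C[0][0] = min over k of (A[0][0] + B[0][0] = -5 + 1 = -4, A[0][1] + B[1][0] = -5 + 8 = 3, A[0][2] + B[2][0] = -1 + 8 = 7) = -4 (attained at k = 0)
  C[0][1] = min over k of (A[0][0] + B[0][1] = -5 + 6 = 1, A[0][1] + B[1][1] = -5 + 9 = 4, A[0][2] + B[2][1] = -1 + 1 = 0) = 0 (attained at k = 2)
  C[0][2] = min over k of (A[0][0] + B[0][2] = -5 + 1 = -4, A[0][1] + B[1][2] = -5 + -5 = -10, A[0][2] + B[2][2] = -1 + -3 = -4) = -10 (attained at k = 1)
  C[1][0] = min over k of (A[1][0] + B[0][0] = 0 + 1 = 1, A[1][1] + B[1][0] = 8 + 8 = 16, A[1][2] + B[2][0] = 10 + 8 = 18) = 1 (attained at k = 0)
  C[1][1] = min over k of (A[1][0] + B[0][1] = 0 + 6 = 6, A[1][1] + B[1][1] = 8 + 9 = 17, A[1][2] + B[2][1] = 10 + 1 = 11) = 6 (attained at k = 0)
  C[1][2] = min over k of (A[1][0] + B[0][2] = 0 + 1 = 1, A[1][1] + B[1][2] = 8 + -5 = 3, A[1][2] + B[2][2] = 10 + -3 = 7) = 1 (attained at k = 0)
  C[2][0] = min over k of (A[2][0] + B[0][0] = 1 + 1 = 2, A[2][1] + B[1][0] = 10 + 8 = 18, A[2][2] + B[2][0] = 3 + 8 = 11) = 2 (attained at k = 0)
  C[2][1] = min over k of (A[2][0] + B[0][1] = 1 + 6 = 7, A[2][1] + B[1][1] = 10 + 9 = 19, A[2][2] + B[2][1] = 3 + 1 = 4) = 4 (attained at k = 2)
  C[2][2] = min over k of (A[2][0] + B[0][2] = 1 + 1 = 2, A[2][1] + B[1][2] = 10 + -5 = 5, A[2][2] + B[2][2] = 3 + -3 = 0) = 0 (attained at k = 2)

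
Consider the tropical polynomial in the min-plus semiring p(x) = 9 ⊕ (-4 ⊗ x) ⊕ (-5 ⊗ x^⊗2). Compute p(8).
p(8) = 4

A tropical monomial a ⊗ x^⊗i evaluates to a + i · x. Evaluating each term at x = 8:
  Term 0 contributes 9 + 0 · 8 = 9
  Term 1 contributes -4 + 1 · 8 = 4
  Term 2 contributes -5 + 2 · 8 = 11
p(8) = ⊕ of these = min[9, 4, 11] = 4.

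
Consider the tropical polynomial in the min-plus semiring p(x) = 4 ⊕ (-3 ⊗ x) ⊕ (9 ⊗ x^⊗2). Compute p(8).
p(8) = 4

A tropical monomial a ⊗ x^⊗i evaluates to a + i · x. Evaluating each term at x = 8:
  Term 0 contributes 4 + 0 · 8 = 4
  Term 1 contributes -3 + 1 · 8 = 5
  Term 2 contributes 9 + 2 · 8 = 25
p(8) = ⊕ of these = min[4, 5, 25] = 4.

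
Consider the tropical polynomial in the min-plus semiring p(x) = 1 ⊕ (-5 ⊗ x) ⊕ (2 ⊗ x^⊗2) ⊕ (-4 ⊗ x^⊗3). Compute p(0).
p(0) = -5

A tropical monomial a ⊗ x^⊗i evaluates to a + i · x. Evaluating each term at x = 0:
  Term 0 contributes 1 + 0 · 0 = 1
  Term 1 contributes -5 + 1 · 0 = -5
  Term 2 contributes 2 + 2 · 0 = 2
  Term 3 contributes -4 + 3 · 0 = -4
p(0) = ⊕ of these = min[1, -5, 2, -4] = -5.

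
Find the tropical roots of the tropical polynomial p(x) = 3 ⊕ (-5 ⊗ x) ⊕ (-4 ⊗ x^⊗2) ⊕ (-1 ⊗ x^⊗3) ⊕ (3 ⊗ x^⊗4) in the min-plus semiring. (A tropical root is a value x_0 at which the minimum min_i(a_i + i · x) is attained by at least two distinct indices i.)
Roots: {-4, -3, -1, 8}

Each tropical root is a break point of the lower envelope of the lines y = a_i + i · x (there are 5 lines, with slopes 0, 1, ..., 4). Only the lines that attain the minimum somewhere contribute to roots; other lines are dominated. Here the surviving (envelope) indices are i = 4, i = 3, i = 2, i = 1, i = 0.
Intersections between consecutive envelope lines give the roots: for adjacent envelope indices i < j the intersection is x = (a_i − a_j) / (j − i). Reading off the sorted break points: {-4, -3, -1, 8}.
Verification: at each break x_0, at least two indices attain the minimum of min_i(a_i + i · x_0).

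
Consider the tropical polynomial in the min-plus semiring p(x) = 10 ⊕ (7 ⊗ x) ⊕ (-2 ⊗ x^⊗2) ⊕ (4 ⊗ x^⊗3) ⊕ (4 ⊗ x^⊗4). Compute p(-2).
p(-2) = -6

A tropical monomial a ⊗ x^⊗i evaluates to a + i · x. Evaluating each term at x = -2:
  Term 0 contributes 10 + 0 · -2 = 10
  Term 1 contributes 7 + 1 · -2 = 5
  Term 2 contributes -2 + 2 · -2 = -6
  Term 3 contributes 4 + 3 · -2 = -2
  Term 4 contributes 4 + 4 · -2 = -4
p(-2) = ⊕ of these = min[10, 5, -6, -2, -4] = -6.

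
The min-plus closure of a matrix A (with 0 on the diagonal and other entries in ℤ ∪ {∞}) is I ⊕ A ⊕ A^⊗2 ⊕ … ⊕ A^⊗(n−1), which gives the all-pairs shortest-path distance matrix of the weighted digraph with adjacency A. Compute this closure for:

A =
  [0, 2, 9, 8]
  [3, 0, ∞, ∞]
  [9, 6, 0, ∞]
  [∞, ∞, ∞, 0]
Closure =
  [0, 2, 9, 8]
  [3, 0, 12, 11]
  [9, 6, 0, 17]
  [∞, ∞, ∞, 0]

This is the Floyd-Warshall all-pairs shortest-path computation. For each intermediate vertex k = 0, 1, …, 3, update dist[i][j] ← min(dist[i][j], dist[i][k] + dist[k][j]). The final matrix gives, for each (i, j), the minimum total weight of any directed path from i to j (possibly empty when i = j).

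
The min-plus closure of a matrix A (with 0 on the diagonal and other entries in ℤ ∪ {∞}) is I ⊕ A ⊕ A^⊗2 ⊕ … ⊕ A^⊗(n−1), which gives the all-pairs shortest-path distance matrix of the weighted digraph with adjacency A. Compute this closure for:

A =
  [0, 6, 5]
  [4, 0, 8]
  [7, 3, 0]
Closure =
  [0, 6, 5]
  [4, 0, 8]
  [7, 3, 0]

This is the Floyd-Warshall all-pairs shortest-path computation. For each intermediate vertex k = 0, 1, …, 2, update dist[i][j] ← min(dist[i][j], dist[i][k] + dist[k][j]). The final matrix gives, for each (i, j), the minimum total weight of any directed path from i to j (possibly empty when i = j).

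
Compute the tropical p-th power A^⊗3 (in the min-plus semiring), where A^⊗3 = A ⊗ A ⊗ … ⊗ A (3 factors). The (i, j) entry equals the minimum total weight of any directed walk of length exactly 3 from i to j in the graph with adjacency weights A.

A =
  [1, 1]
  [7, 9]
A^⊗3 =
  [3, 3]
  [9, 9]

Each entry (A^⊗3)_ij equals the minimum over all length-3 walks i = v_0 → v_1 → … → v_3 = j of Σ_t A[v_t][v_{t+1}]. For example, for (i, j) = (0, 1) we minimise over 4 possible intermediate vertex sequences; the minimum is 3, attained along the walk 0 → 0 → 0 → 1.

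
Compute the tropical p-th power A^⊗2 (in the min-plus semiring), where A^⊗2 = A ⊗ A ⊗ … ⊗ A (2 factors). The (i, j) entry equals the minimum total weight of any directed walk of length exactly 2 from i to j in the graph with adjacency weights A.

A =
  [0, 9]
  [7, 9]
A^⊗2 =
  [0, 9]
  [7, 16]

Each entry (A^⊗2)_ij equals the minimum over all length-2 walks i = v_0 → v_1 → … → v_2 = j of Σ_t A[v_t][v_{t+1}]. For example, for (i, j) = (0, 1) we minimise over 2 possible intermediate vertex sequences; the minimum is 9, attained along the walk 0 → 0 → 1.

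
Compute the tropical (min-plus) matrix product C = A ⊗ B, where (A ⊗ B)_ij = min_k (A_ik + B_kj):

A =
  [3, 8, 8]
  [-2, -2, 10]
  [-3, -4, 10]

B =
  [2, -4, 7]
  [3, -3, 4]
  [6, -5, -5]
A ⊗ B =
  [5, -1, 3]
  [0, -6, 2]
  [-1, -7, 0]

Apply the min-plus product entry-by-entry:
  C[0][0] = min over k of (A[0][0] + B[0][0] = 3 + 2 = 5, A[0][1] + B[1][0] = 8 + 3 = 11, A[0][2] + B[2][0] = 8 + 6 = 14) = 5 (attained at k = 0)
  C[0][1] = min over k of (A[0][0] + B[0][1] = 3 + -4 = -1, A[0][1] + B[1][1] = 8 + -3 = 5, A[0][2] + B[2][1] = 8 + -5 = 3) = -1 (attained at k = 0)
  C[0][2] = min over k of (A[0][0] + B[0][2] = 3 + 7 = 10, A[0][1] + B[1][2] = 8 + 4 = 12, A[0][2] + B[2][2] = 8 + -5 = 3) = 3 (attained at k = 2)
  C[1][0] = min over k of (A[1][0] + B[0][0] = -2 + 2 = 0, A[1][1] + B[1][0] = -2 + 3 = 1, A[1][2] + B[2][0] = 10 + 6 = 16) = 0 (attained at k = 0)
  C[1][1] = min over k of (A[1][0] + B[0][1] = -2 + -4 = -6, A[1][1] + B[1][1] = -2 + -3 = -5, A[1][2] + B[2][1] = 10 + -5 = 5) = -6 (attained at k = 0)
  C[1][2] = min over k of (A[1][0] + B[0][2] = -2 + 7 = 5, A[1][1] + B[1][2] = -2 + 4 = 2, A[1][2] + B[2][2] = 10 + -5 = 5) = 2 (attained at k = 1)
  C[2][0] = min over k of (A[2][0] + B[0][0] = -3 + 2 = -1, A[2][1] + B[1][0] = -4 + 3 = -1, A[2][2] + B[2][0] = 10 + 6 = 16) = -1 (attained at k = 0)
  C[2][1] = min over k of (A[2][0] + B[0][1] = -3 + -4 = -7, A[2][1] + B[1][1] = -4 + -3 = -7, A[2][2] + B[2][1] = 10 + -5 = 5) = -7 (attained at k = 0)
  C[2][2] = min over k of (A[2][0] + B[0][2] = -3 + 7 = 4, A[2][1] + B[1][2] = -4 + 4 = 0, A[2][2] + B[2][2] = 10 + -5 = 5) = 0 (attained at k = 1)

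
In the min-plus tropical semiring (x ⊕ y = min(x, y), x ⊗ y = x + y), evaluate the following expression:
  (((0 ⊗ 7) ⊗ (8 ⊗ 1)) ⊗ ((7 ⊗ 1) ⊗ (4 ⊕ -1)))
(((0 ⊗ 7) ⊗ (8 ⊗ 1)) ⊗ ((7 ⊗ 1) ⊗ (4 ⊕ -1))) = 23

Expand innermost to outermost. Recall ⊕ takes the minimum of its arguments and ⊗ takes their sum. Working out the expression (((0 ⊗ 7) ⊗ (8 ⊗ 1)) ⊗ ((7 ⊗ 1) ⊗ (4 ⊕ -1))) gives 23.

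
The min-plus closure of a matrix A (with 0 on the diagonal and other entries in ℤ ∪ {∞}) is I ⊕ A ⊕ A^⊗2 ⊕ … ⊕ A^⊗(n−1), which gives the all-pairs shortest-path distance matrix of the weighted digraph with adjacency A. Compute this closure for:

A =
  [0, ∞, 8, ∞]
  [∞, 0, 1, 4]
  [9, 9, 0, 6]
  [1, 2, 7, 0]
Closure =
  [0, 16, 8, 14]
  [5, 0, 1, 4]
  [7, 8, 0, 6]
  [1, 2, 3, 0]

This is the Floyd-Warshall all-pairs shortest-path computation. For each intermediate vertex k = 0, 1, …, 3, update dist[i][j] ← min(dist[i][j], dist[i][k] + dist[k][j]). The final matrix gives, for each (i, j), the minimum total weight of any directed path from i to j (possibly empty when i = j).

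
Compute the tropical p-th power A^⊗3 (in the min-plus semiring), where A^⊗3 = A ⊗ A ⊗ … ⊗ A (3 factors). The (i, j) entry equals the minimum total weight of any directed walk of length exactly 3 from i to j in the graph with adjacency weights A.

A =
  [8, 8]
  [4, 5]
A^⊗3 =
  [17, 18]
  [14, 15]

Each entry (A^⊗3)_ij equals the minimum over all length-3 walks i = v_0 → v_1 → … → v_3 = j of Σ_t A[v_t][v_{t+1}]. For example, for (i, j) = (0, 1) we minimise over 4 possible intermediate vertex sequences; the minimum is 18, attained along the walk 0 → 1 → 1 → 1.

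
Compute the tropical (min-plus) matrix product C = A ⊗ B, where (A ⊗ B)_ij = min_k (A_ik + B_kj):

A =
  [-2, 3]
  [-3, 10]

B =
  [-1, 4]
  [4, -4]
A ⊗ B =
  [-3, -1]
  [-4, 1]

Apply the min-plus product entry-by-entry:
  C[0][0] = min over k of (A[0][0] + B[0][0] = -2 + -1 = -3, A[0][1] + B[1][0] = 3 + 4 = 7) = -3 (attained at k = 0)
  C[0][1] = min over k of (A[0][0] + B[0][1] = -2 + 4 = 2, A[0][1] + B[1][1] = 3 + -4 = -1) = -1 (attained at k = 1)
  C[1][0] = min over k of (A[1][0] + B[0][0] = -3 + -1 = -4, A[1][1] + B[1][0] = 10 + 4 = 14) = -4 (attained at k = 0)
  C[1][1] = min over k of (A[1][0] + B[0][1] = -3 + 4 = 1, A[1][1] + B[1][1] = 10 + -4 = 6) = 1 (attained at k = 0)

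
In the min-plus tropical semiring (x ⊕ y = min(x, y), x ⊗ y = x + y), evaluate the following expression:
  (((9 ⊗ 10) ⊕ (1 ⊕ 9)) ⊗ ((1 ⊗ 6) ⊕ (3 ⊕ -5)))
(((9 ⊗ 10) ⊕ (1 ⊕ 9)) ⊗ ((1 ⊗ 6) ⊕ (3 ⊕ -5))) = -4

Expand innermost to outermost. Recall ⊕ takes the minimum of its arguments and ⊗ takes their sum. Working out the expression (((9 ⊗ 10) ⊕ (1 ⊕ 9)) ⊗ ((1 ⊗ 6) ⊕ (3 ⊕ -5))) gives -4.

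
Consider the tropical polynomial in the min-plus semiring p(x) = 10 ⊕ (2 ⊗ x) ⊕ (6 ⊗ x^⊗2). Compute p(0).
p(0) = 2

A tropical monomial a ⊗ x^⊗i evaluates to a + i · x. Evaluating each term at x = 0:
  Term 0 contributes 10 + 0 · 0 = 10
  Term 1 contributes 2 + 1 · 0 = 2
  Term 2 contributes 6 + 2 · 0 = 6
p(0) = ⊕ of these = min[10, 2, 6] = 2.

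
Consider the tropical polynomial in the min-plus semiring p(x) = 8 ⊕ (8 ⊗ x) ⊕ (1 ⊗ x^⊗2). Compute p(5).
p(5) = 8

A tropical monomial a ⊗ x^⊗i evaluates to a + i · x. Evaluating each term at x = 5:
  Term 0 contributes 8 + 0 · 5 = 8
  Term 1 contributes 8 + 1 · 5 = 13
  Term 2 contributes 1 + 2 · 5 = 11
p(5) = ⊕ of these = min[8, 13, 11] = 8.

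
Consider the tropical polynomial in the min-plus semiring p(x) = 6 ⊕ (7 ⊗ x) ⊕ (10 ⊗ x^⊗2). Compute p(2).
p(2) = 6

A tropical monomial a ⊗ x^⊗i evaluates to a + i · x. Evaluating each term at x = 2:
  Term 0 contributes 6 + 0 · 2 = 6
  Term 1 contributes 7 + 1 · 2 = 9
  Term 2 contributes 10 + 2 · 2 = 14
p(2) = ⊕ of these = min[6, 9, 14] = 6.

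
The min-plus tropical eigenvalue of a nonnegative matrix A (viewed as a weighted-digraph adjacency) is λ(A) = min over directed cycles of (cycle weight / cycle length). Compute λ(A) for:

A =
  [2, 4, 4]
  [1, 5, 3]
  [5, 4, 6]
λ(A) = 2

Enumerate directed cycles and compute their means (weight / length). Sample:
  cycle 0 → 0: weight = 2, length = 1, mean = 2/1 ≈ 2.000
  cycle 1 → 1: weight = 5, length = 1, mean = 5/1 ≈ 5.000
  cycle 2 → 2: weight = 6, length = 1, mean = 6/1 ≈ 6.000
  cycle 0 → 1 → 0: weight = 5, length = 2, mean = 5/2 ≈ 2.500
  cycle 0 → 2 → 0: weight = 9, length = 2, mean = 9/2 ≈ 4.500
  cycle 1 → 0 → 1: weight = 5, length = 2, mean = 5/2 ≈ 2.500
Minimum mean = 2.000, attained e.g. along the cycle 0 → 0 with weight 2 and length 1. So λ(A) = 2/1 = 2.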